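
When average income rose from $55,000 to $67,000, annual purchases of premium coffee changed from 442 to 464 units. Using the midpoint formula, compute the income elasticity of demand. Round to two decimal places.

ΔQ = 22, ΔI = 12000. Midpoints: Ī = 61,000, Q̄ = 453.0.
ε_I = (ΔQ/ΔI)(Ī/Q̄) = (22/12000)(61000/453.0).
ε_I > 0, so the good is normal.

0.25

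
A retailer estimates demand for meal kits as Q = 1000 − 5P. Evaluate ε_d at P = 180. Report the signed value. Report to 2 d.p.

At P = 180, Q = 100.
dQ/dP = −5.
ε = (dQ/dP)(P/Q) = (-5)(180/100).

-9.00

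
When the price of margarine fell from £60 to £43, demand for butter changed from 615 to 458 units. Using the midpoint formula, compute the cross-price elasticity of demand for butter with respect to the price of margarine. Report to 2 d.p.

ΔQ_x = 458 − 615 = -157; ΔP_y = 43 − 60 = -17.
Midpoints: P̄_y = 51.50, Q̄_x = 536.5.
ε_xy = (ΔQ_x/ΔP_y)(P̄_y/Q̄_x) = (-157/-17)(51.50/536.5).
ε_xy > 0, so the goods are substitutes.

0.89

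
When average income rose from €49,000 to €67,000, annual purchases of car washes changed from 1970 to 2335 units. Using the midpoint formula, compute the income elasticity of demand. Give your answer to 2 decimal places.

ΔQ = 365, ΔI = 18000. Midpoints: Ī = 58,000, Q̄ = 2152.5.
ε_I = (ΔQ/ΔI)(Ī/Q̄) = (365/18000)(58000/2152.5).

0.55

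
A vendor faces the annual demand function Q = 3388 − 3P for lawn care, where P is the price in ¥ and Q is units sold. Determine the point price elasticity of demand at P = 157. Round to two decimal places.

-0.16

At P = 157, Q = 2917.
dQ/dP = −3.
ε = (dQ/dP)(P/Q) = (-3)(157/2917).
|ε| < 1, so demand is inelastic at this price.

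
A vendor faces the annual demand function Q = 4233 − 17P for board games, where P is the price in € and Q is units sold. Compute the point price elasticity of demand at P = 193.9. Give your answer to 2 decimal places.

At P = 193.9, Q = 936.700.
dQ/dP = −17.
ε = (dQ/dP)(P/Q) = (-17)(193.9/936.700).
|ε| > 1, so demand is elastic at this price.

-3.52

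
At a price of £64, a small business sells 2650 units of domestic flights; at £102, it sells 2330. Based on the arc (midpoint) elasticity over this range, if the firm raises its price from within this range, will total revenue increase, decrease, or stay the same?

increase

Arc ε = (-320/38)(83.00/2490.0) ≈ -0.281.
|ε| = 0.28 < 1, so demand is inelastic. A price rise therefore raises total revenue.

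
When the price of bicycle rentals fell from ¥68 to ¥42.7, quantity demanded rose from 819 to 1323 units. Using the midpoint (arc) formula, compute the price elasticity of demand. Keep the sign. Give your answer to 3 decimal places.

ΔQ = 1323 − 819 = 504; ΔP = 42.7 − 68 = -25.3.
Midpoints: P̄ = 55.35, Q̄ = 1071.0.
ε = (ΔQ/ΔP)(P̄/Q̄) = (504/-25.3)(55.35/1071.0).

-1.030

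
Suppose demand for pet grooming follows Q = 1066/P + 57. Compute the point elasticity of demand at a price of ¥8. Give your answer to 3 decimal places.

-0.700

At P = 8, Q = 190.250.
dQ/dP = −1066/P² = -16.656.
ε = (dQ/dP)(P/Q) = (-16.656)(8/190.250).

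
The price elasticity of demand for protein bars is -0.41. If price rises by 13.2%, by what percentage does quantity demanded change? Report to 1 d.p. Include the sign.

%ΔQ ≈ ε × %ΔP = (-0.41)(13.2%) = -5.41%.

-5.4%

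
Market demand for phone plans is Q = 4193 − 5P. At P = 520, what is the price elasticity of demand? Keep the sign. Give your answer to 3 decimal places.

-1.632

At P = 520, Q = 1593.
dQ/dP = −5.
ε = (dQ/dP)(P/Q) = (-5)(520/1593).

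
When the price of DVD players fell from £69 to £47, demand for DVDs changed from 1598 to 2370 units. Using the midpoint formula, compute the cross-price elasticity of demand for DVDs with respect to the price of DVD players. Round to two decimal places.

ΔQ_x = 2370 − 1598 = 772; ΔP_y = 47 − 69 = -22.
Midpoints: P̄_y = 58.00, Q̄_x = 1984.0.
ε_xy = (ΔQ_x/ΔP_y)(P̄_y/Q̄_x) = (772/-22)(58.00/1984.0).

-1.03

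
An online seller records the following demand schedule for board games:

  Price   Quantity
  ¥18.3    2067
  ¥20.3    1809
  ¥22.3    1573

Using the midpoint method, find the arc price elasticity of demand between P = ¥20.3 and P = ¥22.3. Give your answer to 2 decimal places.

At P = 20.3, Q = 1809; at P = 22.3, Q = 1573.
ΔQ = -236, ΔP = 2.0. Midpoints: P̄ = 21.30, Q̄ = 1691.0.
ε = (ΔQ/ΔP)(P̄/Q̄) = (-236/2.0)(21.30/1691.0).

-1.49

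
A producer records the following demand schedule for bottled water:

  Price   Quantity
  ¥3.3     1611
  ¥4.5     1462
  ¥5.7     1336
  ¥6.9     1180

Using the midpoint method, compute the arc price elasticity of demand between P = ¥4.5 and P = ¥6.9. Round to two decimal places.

At P = 4.5, Q = 1462; at P = 6.9, Q = 1180.
ΔQ = -282, ΔP = 2.4. Midpoints: P̄ = 5.70, Q̄ = 1321.0.
ε = (ΔQ/ΔP)(P̄/Q̄) = (-282/2.4)(5.70/1321.0).

-0.51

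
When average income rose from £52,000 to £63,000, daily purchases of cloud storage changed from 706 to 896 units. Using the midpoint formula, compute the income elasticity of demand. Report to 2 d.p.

1.24

ΔQ = 190, ΔI = 11000. Midpoints: Ī = 57,500, Q̄ = 801.0.
ε_I = (ΔQ/ΔI)(Ī/Q̄) = (190/11000)(57500/801.0).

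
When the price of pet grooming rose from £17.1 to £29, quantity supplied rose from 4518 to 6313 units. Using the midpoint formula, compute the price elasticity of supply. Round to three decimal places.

0.642

ΔQ = 6313 − 4518 = 1795; ΔP = 29 − 17.1 = 11.9.
Midpoints: P̄ = 23.05, Q̄ = 5415.5.
ε_s = (ΔQ/ΔP)(P̄/Q̄) = (1795/11.9)(23.05/5415.5).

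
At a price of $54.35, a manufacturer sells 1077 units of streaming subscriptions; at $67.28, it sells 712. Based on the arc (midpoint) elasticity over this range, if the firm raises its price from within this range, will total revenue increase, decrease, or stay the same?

Arc ε = (-365/12.93)(60.81/894.5) ≈ -1.919.
|ε| = 1.92 > 1, so demand is elastic. A price rise therefore reduces total revenue.

decrease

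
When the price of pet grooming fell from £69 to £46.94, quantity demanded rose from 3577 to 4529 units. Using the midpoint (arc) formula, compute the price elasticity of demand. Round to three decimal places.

ΔQ = 4529 − 3577 = 952; ΔP = 46.94 − 69 = -22.06.
Midpoints: P̄ = 57.97, Q̄ = 4053.0.
ε = (ΔQ/ΔP)(P̄/Q̄) = (952/-22.06)(57.97/4053.0).

-0.617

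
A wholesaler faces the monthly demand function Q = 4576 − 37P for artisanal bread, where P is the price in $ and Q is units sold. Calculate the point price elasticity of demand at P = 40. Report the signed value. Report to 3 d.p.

-0.478

At P = 40, Q = 3096.
dQ/dP = −37.
ε = (dQ/dP)(P/Q) = (-37)(40/3096).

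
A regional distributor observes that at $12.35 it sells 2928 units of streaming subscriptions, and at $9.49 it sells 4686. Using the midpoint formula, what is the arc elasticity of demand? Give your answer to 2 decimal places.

ΔQ = 4686 − 2928 = 1758; ΔP = 9.49 − 12.35 = -2.86.
Midpoints: P̄ = 10.92, Q̄ = 3807.0.
ε = (ΔQ/ΔP)(P̄/Q̄) = (1758/-2.86)(10.92/3807.0).

-1.76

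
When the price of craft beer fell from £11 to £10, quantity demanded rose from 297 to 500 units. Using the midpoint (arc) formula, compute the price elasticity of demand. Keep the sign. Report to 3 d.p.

-5.349

ΔQ = 500 − 297 = 203; ΔP = 10 − 11 = -1.
Midpoints: P̄ = 10.50, Q̄ = 398.5.
ε = (ΔQ/ΔP)(P̄/Q̄) = (203/-1)(10.50/398.5).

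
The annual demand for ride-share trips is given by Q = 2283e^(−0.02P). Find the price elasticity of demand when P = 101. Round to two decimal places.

At P = 101, Q = 302.852.
dQ/dP = −0.02·2283e^(−0.02P) = −0.02Q = -6.057.
ε = (dQ/dP)(P/Q) = (-6.057)(101/302.852).

-2.02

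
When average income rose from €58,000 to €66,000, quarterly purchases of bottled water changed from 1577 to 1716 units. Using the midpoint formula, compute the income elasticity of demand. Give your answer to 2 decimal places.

0.65

ΔQ = 139, ΔI = 8000. Midpoints: Ī = 62,000, Q̄ = 1646.5.
ε_I = (ΔQ/ΔI)(Ī/Q̄) = (139/8000)(62000/1646.5).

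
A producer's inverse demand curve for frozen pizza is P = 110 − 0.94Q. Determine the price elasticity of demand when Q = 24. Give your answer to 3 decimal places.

At Q = 24, P = 110 − 0.94(24) = 87.44.
dP/dQ = −0.94, so dQ/dP = 1/(−0.94) = -1.064.
ε = (dQ/dP)(P/Q) = (-1.064)(87.44/24).

-3.876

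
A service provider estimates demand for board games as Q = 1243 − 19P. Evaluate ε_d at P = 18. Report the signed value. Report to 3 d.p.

-0.380

At P = 18, Q = 901.
dQ/dP = −19.
ε = (dQ/dP)(P/Q) = (-19)(18/901).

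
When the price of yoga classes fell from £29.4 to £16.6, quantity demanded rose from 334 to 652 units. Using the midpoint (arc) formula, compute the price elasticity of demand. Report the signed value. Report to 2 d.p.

ΔQ = 652 − 334 = 318; ΔP = 16.6 − 29.4 = -12.8.
Midpoints: P̄ = 23.00, Q̄ = 493.0.
ε = (ΔQ/ΔP)(P̄/Q̄) = (318/-12.8)(23.00/493.0).

-1.16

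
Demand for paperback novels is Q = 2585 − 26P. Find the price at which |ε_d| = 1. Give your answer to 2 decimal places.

49.71

For linear demand Q = a − bP, ε = −bP/(a − bP). |ε| = 1 when bP = a − bP, i.e. P = a/(2b).
P = 2585/(2·26) = 2585/52 = 49.7115.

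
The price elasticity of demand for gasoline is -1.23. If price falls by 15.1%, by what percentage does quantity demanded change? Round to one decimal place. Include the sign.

%ΔQ ≈ ε × %ΔP = (-1.23)(-15.1%) = 18.57%.

18.6%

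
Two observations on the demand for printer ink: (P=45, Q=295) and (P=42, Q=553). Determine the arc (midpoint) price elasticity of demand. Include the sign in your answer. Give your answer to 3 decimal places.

ΔQ = 553 − 295 = 258; ΔP = 42 − 45 = -3.
Midpoints: P̄ = 43.50, Q̄ = 424.0.
ε = (ΔQ/ΔP)(P̄/Q̄) = (258/-3)(43.50/424.0).

-8.823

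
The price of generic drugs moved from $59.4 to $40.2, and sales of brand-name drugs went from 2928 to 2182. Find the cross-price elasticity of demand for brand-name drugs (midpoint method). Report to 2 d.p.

ΔQ_x = 2182 − 2928 = -746; ΔP_y = 40.2 − 59.4 = -19.2.
Midpoints: P̄_y = 49.80, Q̄_x = 2555.0.
ε_xy = (ΔQ_x/ΔP_y)(P̄_y/Q̄_x) = (-746/-19.2)(49.80/2555.0).
ε_xy > 0, so the goods are substitutes.

0.76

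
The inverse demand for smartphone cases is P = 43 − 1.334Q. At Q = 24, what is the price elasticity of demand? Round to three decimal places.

At Q = 24, P = 43 − 1.334(24) = 10.98.
dP/dQ = −1.334, so dQ/dP = 1/(−1.334) = -0.750.
ε = (dQ/dP)(P/Q) = (-0.750)(10.98/24).

-0.343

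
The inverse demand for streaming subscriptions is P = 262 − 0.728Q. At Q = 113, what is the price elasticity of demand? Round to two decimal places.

At Q = 113, P = 262 − 0.728(113) = 179.74.
dP/dQ = −0.728, so dQ/dP = 1/(−0.728) = -1.374.
ε = (dQ/dP)(P/Q) = (-1.374)(179.74/113).

-2.18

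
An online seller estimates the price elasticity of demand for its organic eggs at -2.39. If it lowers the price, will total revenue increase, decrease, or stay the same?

|ε| = 2.39 > 1, so demand is elastic. A price cut therefore raises total revenue.

increase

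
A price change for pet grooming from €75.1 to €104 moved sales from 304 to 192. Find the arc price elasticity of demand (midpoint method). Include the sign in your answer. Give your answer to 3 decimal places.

-1.399

ΔQ = 192 − 304 = -112; ΔP = 104 − 75.1 = 28.9.
Midpoints: P̄ = 89.55, Q̄ = 248.0.
ε = (ΔQ/ΔP)(P̄/Q̄) = (-112/28.9)(89.55/248.0).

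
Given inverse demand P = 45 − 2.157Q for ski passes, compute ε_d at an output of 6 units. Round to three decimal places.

-2.477

At Q = 6, P = 45 − 2.157(6) = 32.06.
dP/dQ = −2.157, so dQ/dP = 1/(−2.157) = -0.464.
ε = (dQ/dP)(P/Q) = (-0.464)(32.06/6).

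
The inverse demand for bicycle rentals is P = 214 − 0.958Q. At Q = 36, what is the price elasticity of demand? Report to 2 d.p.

At Q = 36, P = 214 − 0.958(36) = 179.51.
dP/dQ = −0.958, so dQ/dP = 1/(−0.958) = -1.044.
ε = (dQ/dP)(P/Q) = (-1.044)(179.51/36).

-5.21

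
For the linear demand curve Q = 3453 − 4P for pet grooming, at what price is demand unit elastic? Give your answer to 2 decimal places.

431.63

For linear demand Q = a − bP, ε = −bP/(a − bP). |ε| = 1 when bP = a − bP, i.e. P = a/(2b).
P = 3453/(2·4) = 3453/8 = 431.6250.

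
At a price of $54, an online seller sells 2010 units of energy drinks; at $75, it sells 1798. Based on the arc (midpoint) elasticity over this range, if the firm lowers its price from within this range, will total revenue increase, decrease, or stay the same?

decrease

Arc ε = (-212/21)(64.50/1904.0) ≈ -0.342.
|ε| = 0.34 < 1, so demand is inelastic. A price cut therefore reduces total revenue.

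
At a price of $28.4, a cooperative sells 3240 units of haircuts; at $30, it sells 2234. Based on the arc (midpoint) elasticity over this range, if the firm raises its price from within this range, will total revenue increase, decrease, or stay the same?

decrease

Arc ε = (-1006/1.6)(29.20/2737.0) ≈ -6.708.
|ε| = 6.71 > 1, so demand is elastic. A price rise therefore reduces total revenue.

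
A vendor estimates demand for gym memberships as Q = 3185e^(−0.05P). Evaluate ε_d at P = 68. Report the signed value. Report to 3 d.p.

At P = 68, Q = 106.294.
dQ/dP = −0.05·3185e^(−0.05P) = −0.05Q = -5.315.
ε = (dQ/dP)(P/Q) = (-5.315)(68/106.294).

-3.400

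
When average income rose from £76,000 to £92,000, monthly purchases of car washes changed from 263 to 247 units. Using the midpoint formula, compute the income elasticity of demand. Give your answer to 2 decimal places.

ΔQ = -16, ΔI = 16000. Midpoints: Ī = 84,000, Q̄ = 255.0.
ε_I = (ΔQ/ΔI)(Ī/Q̄) = (-16/16000)(84000/255.0).

-0.33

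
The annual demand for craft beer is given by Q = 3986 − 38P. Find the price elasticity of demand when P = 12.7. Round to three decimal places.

At P = 12.7, Q = 3503.400.
dQ/dP = −38.
ε = (dQ/dP)(P/Q) = (-38)(12.7/3503.400).
|ε| < 1, so demand is inelastic at this price.

-0.138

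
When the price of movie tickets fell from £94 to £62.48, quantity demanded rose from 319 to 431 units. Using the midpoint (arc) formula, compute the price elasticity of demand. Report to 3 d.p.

ΔQ = 431 − 319 = 112; ΔP = 62.48 − 94 = -31.52.
Midpoints: P̄ = 78.24, Q̄ = 375.0.
ε = (ΔQ/ΔP)(P̄/Q̄) = (112/-31.52)(78.24/375.0).

-0.741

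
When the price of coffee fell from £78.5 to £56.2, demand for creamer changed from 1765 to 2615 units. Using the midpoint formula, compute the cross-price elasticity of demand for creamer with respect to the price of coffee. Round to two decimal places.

-1.17

ΔQ_x = 2615 − 1765 = 850; ΔP_y = 56.2 − 78.5 = -22.3.
Midpoints: P̄_y = 67.35, Q̄_x = 2190.0.
ε_xy = (ΔQ_x/ΔP_y)(P̄_y/Q̄_x) = (850/-22.3)(67.35/2190.0).
ε_xy < 0, so the goods are complements.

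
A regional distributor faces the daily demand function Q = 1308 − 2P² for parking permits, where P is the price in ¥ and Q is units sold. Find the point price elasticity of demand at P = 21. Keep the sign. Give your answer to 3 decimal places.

-4.141

At P = 21, Q = 426.
dQ/dP = −4P = -84.
ε = (dQ/dP)(P/Q) = (-84)(21/426).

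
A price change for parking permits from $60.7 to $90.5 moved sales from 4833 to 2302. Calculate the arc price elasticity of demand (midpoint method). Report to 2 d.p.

ΔQ = 2302 − 4833 = -2531; ΔP = 90.5 − 60.7 = 29.8.
Midpoints: P̄ = 75.60, Q̄ = 3567.5.
ε = (ΔQ/ΔP)(P̄/Q̄) = (-2531/29.8)(75.60/3567.5).

-1.80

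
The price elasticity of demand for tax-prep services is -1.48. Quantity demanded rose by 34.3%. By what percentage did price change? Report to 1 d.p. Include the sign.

%ΔP ≈ %ΔQ / ε = (34.3%)/(-1.48) = -23.18%.

-23.2%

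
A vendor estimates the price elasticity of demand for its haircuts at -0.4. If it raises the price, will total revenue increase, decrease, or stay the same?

|ε| = 0.40 < 1, so demand is inelastic. A price rise therefore raises total revenue.

increase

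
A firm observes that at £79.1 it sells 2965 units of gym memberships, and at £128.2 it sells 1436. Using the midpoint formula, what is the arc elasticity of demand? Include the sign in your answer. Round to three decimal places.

-1.467

ΔQ = 1436 − 2965 = -1529; ΔP = 128.2 − 79.1 = 49.1.
Midpoints: P̄ = 103.65, Q̄ = 2200.5.
ε = (ΔQ/ΔP)(P̄/Q̄) = (-1529/49.1)(103.65/2200.5).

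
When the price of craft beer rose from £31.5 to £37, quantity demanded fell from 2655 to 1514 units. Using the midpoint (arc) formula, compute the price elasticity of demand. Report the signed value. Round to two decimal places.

-3.41

ΔQ = 1514 − 2655 = -1141; ΔP = 37 − 31.5 = 5.5.
Midpoints: P̄ = 34.25, Q̄ = 2084.5.
ε = (ΔQ/ΔP)(P̄/Q̄) = (-1141/5.5)(34.25/2084.5).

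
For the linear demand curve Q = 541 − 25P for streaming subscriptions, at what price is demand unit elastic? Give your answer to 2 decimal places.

For linear demand Q = a − bP, ε = −bP/(a − bP). |ε| = 1 when bP = a − bP, i.e. P = a/(2b).
P = 541/(2·25) = 541/50 = 10.8200.

10.82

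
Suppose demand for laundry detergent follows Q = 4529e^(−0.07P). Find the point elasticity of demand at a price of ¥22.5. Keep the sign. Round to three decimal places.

At P = 22.5, Q = 937.537.
dQ/dP = −0.07·4529e^(−0.07P) = −0.07Q = -65.628.
ε = (dQ/dP)(P/Q) = (-65.628)(22.5/937.537).

-1.575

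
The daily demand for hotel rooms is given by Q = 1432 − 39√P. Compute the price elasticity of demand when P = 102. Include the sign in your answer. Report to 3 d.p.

At P = 102, Q = 1038.119.
dQ/dP = −39/(2√P) = -1.931.
ε = (dQ/dP)(P/Q) = (-1.931)(102/1038.119).
|ε| < 1, so demand is inelastic at this price.

-0.190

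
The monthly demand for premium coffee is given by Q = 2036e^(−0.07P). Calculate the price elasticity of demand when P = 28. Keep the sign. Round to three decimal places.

-1.960

At P = 28, Q = 286.788.
dQ/dP = −0.07·2036e^(−0.07P) = −0.07Q = -20.075.
ε = (dQ/dP)(P/Q) = (-20.075)(28/286.788).
|ε| > 1, so demand is elastic at this price.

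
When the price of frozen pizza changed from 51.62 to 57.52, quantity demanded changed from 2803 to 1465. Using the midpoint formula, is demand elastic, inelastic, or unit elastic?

elastic

Arc ε ≈ -5.799.
|ε| = 5.80 > 1.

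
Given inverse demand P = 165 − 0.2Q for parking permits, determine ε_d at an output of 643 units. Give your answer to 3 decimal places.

-0.283

At Q = 643, P = 165 − 0.2(643) = 36.40.
dP/dQ = −0.2, so dQ/dP = 1/(−0.2) = -5.000.
ε = (dQ/dP)(P/Q) = (-5.000)(36.40/643).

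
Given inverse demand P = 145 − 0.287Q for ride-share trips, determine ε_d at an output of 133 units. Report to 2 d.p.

-2.80

At Q = 133, P = 145 − 0.287(133) = 106.83.
dP/dQ = −0.287, so dQ/dP = 1/(−0.287) = -3.484.
ε = (dQ/dP)(P/Q) = (-3.484)(106.83/133).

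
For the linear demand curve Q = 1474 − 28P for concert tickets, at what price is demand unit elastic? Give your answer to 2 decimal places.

For linear demand Q = a − bP, ε = −bP/(a − bP). |ε| = 1 when bP = a − bP, i.e. P = a/(2b).
P = 1474/(2·28) = 1474/56 = 26.3214.

26.32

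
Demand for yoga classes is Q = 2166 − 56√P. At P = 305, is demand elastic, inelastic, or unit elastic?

Q = 1188.002, dQ/dP = -1.603.
ε = (dQ/dP)(P/Q) ≈ -0.412.
|ε| = 0.41 < 1.

inelastic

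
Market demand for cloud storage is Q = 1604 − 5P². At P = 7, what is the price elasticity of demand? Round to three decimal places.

At P = 7, Q = 1359.
dQ/dP = −10P = -70.
ε = (dQ/dP)(P/Q) = (-70)(7/1359).

-0.361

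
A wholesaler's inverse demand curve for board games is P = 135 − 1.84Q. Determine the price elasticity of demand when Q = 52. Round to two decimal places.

At Q = 52, P = 135 − 1.84(52) = 39.32.
dP/dQ = −1.84, so dQ/dP = 1/(−1.84) = -0.543.
ε = (dQ/dP)(P/Q) = (-0.543)(39.32/52).

-0.41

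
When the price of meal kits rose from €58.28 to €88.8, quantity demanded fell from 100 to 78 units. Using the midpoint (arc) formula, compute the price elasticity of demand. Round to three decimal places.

ΔQ = 78 − 100 = -22; ΔP = 88.8 − 58.28 = 30.52.
Midpoints: P̄ = 73.54, Q̄ = 89.0.
ε = (ΔQ/ΔP)(P̄/Q̄) = (-22/30.52)(73.54/89.0).

-0.596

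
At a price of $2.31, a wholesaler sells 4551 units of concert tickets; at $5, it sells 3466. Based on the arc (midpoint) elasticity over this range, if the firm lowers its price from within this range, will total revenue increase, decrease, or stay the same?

decrease

Arc ε = (-1085/2.69)(3.66/4008.5) ≈ -0.368.
|ε| = 0.37 < 1, so demand is inelastic. A price cut therefore reduces total revenue.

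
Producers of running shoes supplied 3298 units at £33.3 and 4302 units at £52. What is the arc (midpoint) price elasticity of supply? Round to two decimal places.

0.60

ΔQ = 4302 − 3298 = 1004; ΔP = 52 − 33.3 = 18.7.
Midpoints: P̄ = 42.65, Q̄ = 3800.0.
ε_s = (ΔQ/ΔP)(P̄/Q̄) = (1004/18.7)(42.65/3800.0).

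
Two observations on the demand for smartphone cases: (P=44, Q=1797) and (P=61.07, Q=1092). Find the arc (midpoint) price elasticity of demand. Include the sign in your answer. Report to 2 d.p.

-1.50

ΔQ = 1092 − 1797 = -705; ΔP = 61.07 − 44 = 17.07.
Midpoints: P̄ = 52.53, Q̄ = 1444.5.
ε = (ΔQ/ΔP)(P̄/Q̄) = (-705/17.07)(52.53/1444.5).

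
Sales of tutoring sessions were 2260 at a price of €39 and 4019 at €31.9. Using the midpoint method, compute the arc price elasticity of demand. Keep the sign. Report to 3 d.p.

ΔQ = 4019 − 2260 = 1759; ΔP = 31.9 − 39 = -7.1.
Midpoints: P̄ = 35.45, Q̄ = 3139.5.
ε = (ΔQ/ΔP)(P̄/Q̄) = (1759/-7.1)(35.45/3139.5).

-2.797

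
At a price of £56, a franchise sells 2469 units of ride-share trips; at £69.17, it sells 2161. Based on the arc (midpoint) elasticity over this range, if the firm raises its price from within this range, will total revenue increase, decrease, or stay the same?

Arc ε = (-308/13.17)(62.59/2315.0) ≈ -0.632.
|ε| = 0.63 < 1, so demand is inelastic. A price rise therefore raises total revenue.

increase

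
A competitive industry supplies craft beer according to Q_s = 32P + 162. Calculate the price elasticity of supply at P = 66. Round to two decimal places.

0.93

At P = 66, Q_s = 2274.
dQ_s/dP = 32.
ε_s = (dQ_s/dP)(P/Q_s) = (32)(66/2274).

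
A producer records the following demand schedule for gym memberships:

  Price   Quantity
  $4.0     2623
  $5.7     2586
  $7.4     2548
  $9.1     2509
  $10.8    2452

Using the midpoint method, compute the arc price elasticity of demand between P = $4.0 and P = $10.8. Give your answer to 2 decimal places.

-0.07

At P = 4.0, Q = 2623; at P = 10.8, Q = 2452.
ΔQ = -171, ΔP = 6.8. Midpoints: P̄ = 7.40, Q̄ = 2537.5.
ε = (ΔQ/ΔP)(P̄/Q̄) = (-171/6.8)(7.40/2537.5).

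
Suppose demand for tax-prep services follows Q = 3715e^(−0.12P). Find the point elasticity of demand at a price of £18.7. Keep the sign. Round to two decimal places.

At P = 18.7, Q = 393.915.
dQ/dP = −0.12·3715e^(−0.12P) = −0.12Q = -47.270.
ε = (dQ/dP)(P/Q) = (-47.270)(18.7/393.915).

-2.24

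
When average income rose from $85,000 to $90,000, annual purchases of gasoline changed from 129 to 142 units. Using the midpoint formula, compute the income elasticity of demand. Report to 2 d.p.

1.68

ΔQ = 13, ΔI = 5000. Midpoints: Ī = 87,500, Q̄ = 135.5.
ε_I = (ΔQ/ΔI)(Ī/Q̄) = (13/5000)(87500/135.5).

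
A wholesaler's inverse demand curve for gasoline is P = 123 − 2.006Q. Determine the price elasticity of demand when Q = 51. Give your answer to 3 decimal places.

At Q = 51, P = 123 − 2.006(51) = 20.69.
dP/dQ = −2.006, so dQ/dP = 1/(−2.006) = -0.499.
ε = (dQ/dP)(P/Q) = (-0.499)(20.69/51).

-0.202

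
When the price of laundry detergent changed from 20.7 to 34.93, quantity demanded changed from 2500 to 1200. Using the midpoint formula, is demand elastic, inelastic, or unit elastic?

elastic

Arc ε ≈ -1.374.
|ε| = 1.37 > 1.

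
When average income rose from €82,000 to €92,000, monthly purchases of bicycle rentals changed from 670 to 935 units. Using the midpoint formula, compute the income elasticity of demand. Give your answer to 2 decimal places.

2.87

ΔQ = 265, ΔI = 10000. Midpoints: Ī = 87,000, Q̄ = 802.5.
ε_I = (ΔQ/ΔI)(Ī/Q̄) = (265/10000)(87000/802.5).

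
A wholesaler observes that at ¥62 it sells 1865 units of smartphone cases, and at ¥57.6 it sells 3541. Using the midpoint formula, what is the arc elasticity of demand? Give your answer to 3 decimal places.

-8.427

ΔQ = 3541 − 1865 = 1676; ΔP = 57.6 − 62 = -4.4.
Midpoints: P̄ = 59.80, Q̄ = 2703.0.
ε = (ΔQ/ΔP)(P̄/Q̄) = (1676/-4.4)(59.80/2703.0).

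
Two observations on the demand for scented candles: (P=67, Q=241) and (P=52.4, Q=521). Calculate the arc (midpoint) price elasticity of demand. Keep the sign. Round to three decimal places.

ΔQ = 521 − 241 = 280; ΔP = 52.4 − 67 = -14.6.
Midpoints: P̄ = 59.70, Q̄ = 381.0.
ε = (ΔQ/ΔP)(P̄/Q̄) = (280/-14.6)(59.70/381.0).

-3.005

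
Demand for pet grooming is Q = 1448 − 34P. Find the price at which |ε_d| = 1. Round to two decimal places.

21.29

For linear demand Q = a − bP, ε = −bP/(a − bP). |ε| = 1 when bP = a − bP, i.e. P = a/(2b).
P = 1448/(2·34) = 1448/68 = 21.2941.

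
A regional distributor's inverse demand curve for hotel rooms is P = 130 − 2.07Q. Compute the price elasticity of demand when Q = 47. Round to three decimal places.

At Q = 47, P = 130 − 2.07(47) = 32.71.
dP/dQ = −2.07, so dQ/dP = 1/(−2.07) = -0.483.
ε = (dQ/dP)(P/Q) = (-0.483)(32.71/47).

-0.336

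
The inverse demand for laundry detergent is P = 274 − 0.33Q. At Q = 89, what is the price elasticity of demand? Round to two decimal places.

-8.33

At Q = 89, P = 274 − 0.33(89) = 244.63.
dP/dQ = −0.33, so dQ/dP = 1/(−0.33) = -3.030.
ε = (dQ/dP)(P/Q) = (-3.030)(244.63/89).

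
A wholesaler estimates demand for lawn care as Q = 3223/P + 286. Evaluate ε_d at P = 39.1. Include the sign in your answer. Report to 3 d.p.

-0.224

At P = 39.1, Q = 368.430.
dQ/dP = −3223/P² = -2.108.
ε = (dQ/dP)(P/Q) = (-2.108)(39.1/368.430).
|ε| < 1, so demand is inelastic at this price.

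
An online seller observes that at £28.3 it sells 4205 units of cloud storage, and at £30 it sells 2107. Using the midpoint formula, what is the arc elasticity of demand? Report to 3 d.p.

-11.399

ΔQ = 2107 − 4205 = -2098; ΔP = 30 − 28.3 = 1.7.
Midpoints: P̄ = 29.15, Q̄ = 3156.0.
ε = (ΔQ/ΔP)(P̄/Q̄) = (-2098/1.7)(29.15/3156.0).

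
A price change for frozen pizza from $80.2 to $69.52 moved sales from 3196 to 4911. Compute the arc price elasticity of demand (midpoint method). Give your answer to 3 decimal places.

-2.966

ΔQ = 4911 − 3196 = 1715; ΔP = 69.52 − 80.2 = -10.68.
Midpoints: P̄ = 74.86, Q̄ = 4053.5.
ε = (ΔQ/ΔP)(P̄/Q̄) = (1715/-10.68)(74.86/4053.5).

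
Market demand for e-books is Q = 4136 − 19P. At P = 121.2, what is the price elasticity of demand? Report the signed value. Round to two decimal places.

At P = 121.2, Q = 1833.200.
dQ/dP = −19.
ε = (dQ/dP)(P/Q) = (-19)(121.2/1833.200).
|ε| > 1, so demand is elastic at this price.

-1.26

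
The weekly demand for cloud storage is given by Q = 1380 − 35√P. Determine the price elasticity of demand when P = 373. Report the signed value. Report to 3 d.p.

At P = 373, Q = 704.038.
dQ/dP = −35/(2√P) = -0.906.
ε = (dQ/dP)(P/Q) = (-0.906)(373/704.038).

-0.480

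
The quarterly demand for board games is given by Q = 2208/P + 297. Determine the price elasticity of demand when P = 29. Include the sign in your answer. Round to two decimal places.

-0.20

At P = 29, Q = 373.138.
dQ/dP = −2208/P² = -2.625.
ε = (dQ/dP)(P/Q) = (-2.625)(29/373.138).
|ε| < 1, so demand is inelastic at this price.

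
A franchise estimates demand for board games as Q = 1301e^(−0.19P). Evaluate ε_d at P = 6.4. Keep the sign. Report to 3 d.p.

At P = 6.4, Q = 385.634.
dQ/dP = −0.19·1301e^(−0.19P) = −0.19Q = -73.270.
ε = (dQ/dP)(P/Q) = (-73.270)(6.4/385.634).

-1.216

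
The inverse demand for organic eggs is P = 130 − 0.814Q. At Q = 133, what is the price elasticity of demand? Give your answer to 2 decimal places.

-0.20

At Q = 133, P = 130 − 0.814(133) = 21.74.
dP/dQ = −0.814, so dQ/dP = 1/(−0.814) = -1.229.
ε = (dQ/dP)(P/Q) = (-1.229)(21.74/133).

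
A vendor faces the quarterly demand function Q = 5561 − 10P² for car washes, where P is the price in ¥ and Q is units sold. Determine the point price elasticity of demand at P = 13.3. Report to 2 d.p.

-0.93

At P = 13.3, Q = 3792.100.
dQ/dP = −20P = -266.
ε = (dQ/dP)(P/Q) = (-266)(13.3/3792.100).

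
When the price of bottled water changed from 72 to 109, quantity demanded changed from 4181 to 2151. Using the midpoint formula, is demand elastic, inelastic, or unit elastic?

Arc ε ≈ -1.568.
|ε| = 1.57 > 1.

elastic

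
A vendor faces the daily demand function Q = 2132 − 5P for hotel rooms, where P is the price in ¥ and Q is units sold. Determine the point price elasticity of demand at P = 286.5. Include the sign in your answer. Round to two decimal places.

-2.05

At P = 286.5, Q = 699.500.
dQ/dP = −5.
ε = (dQ/dP)(P/Q) = (-5)(286.5/699.500).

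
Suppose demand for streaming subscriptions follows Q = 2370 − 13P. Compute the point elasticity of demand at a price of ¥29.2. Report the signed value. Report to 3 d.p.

At P = 29.2, Q = 1990.400.
dQ/dP = −13.
ε = (dQ/dP)(P/Q) = (-13)(29.2/1990.400).

-0.191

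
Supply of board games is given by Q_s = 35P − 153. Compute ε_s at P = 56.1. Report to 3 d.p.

1.085

At P = 56.1, Q_s = 1810.50.
dQ_s/dP = 35.
ε_s = (dQ_s/dP)(P/Q_s) = (35)(56.1/1810.50).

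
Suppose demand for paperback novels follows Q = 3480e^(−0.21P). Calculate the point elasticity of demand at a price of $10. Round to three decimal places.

-2.100

At P = 10, Q = 426.148.
dQ/dP = −0.21·3480e^(−0.21P) = −0.21Q = -89.491.
ε = (dQ/dP)(P/Q) = (-89.491)(10/426.148).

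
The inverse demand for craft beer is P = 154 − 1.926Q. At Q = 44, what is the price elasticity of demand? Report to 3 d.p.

-0.817

At Q = 44, P = 154 − 1.926(44) = 69.26.
dP/dQ = −1.926, so dQ/dP = 1/(−1.926) = -0.519.
ε = (dQ/dP)(P/Q) = (-0.519)(69.26/44).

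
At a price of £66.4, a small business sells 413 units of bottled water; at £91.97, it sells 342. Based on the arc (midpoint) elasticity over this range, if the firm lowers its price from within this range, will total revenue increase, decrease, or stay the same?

decrease

Arc ε = (-71/25.57)(79.19/377.5) ≈ -0.582.
|ε| = 0.58 < 1, so demand is inelastic. A price cut therefore reduces total revenue.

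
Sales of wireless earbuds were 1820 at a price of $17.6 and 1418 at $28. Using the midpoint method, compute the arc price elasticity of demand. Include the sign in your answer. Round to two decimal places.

ΔQ = 1418 − 1820 = -402; ΔP = 28 − 17.6 = 10.4.
Midpoints: P̄ = 22.80, Q̄ = 1619.0.
ε = (ΔQ/ΔP)(P̄/Q̄) = (-402/10.4)(22.80/1619.0).

-0.54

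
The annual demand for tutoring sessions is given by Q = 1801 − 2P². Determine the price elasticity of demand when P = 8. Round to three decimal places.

-0.153

At P = 8, Q = 1673.
dQ/dP = −4P = -32.
ε = (dQ/dP)(P/Q) = (-32)(8/1673).
|ε| < 1, so demand is inelastic at this price.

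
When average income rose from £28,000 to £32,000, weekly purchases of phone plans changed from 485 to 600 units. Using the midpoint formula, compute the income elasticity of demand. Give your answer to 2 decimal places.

1.59

ΔQ = 115, ΔI = 4000. Midpoints: Ī = 30,000, Q̄ = 542.5.
ε_I = (ΔQ/ΔI)(Ī/Q̄) = (115/4000)(30000/542.5).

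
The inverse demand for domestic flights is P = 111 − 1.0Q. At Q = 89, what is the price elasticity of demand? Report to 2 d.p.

-0.25

At Q = 89, P = 111 − 1.0(89) = 22.00.
dP/dQ = −1.0, so dQ/dP = 1/(−1.0) = -1.000.
ε = (dQ/dP)(P/Q) = (-1.000)(22.00/89).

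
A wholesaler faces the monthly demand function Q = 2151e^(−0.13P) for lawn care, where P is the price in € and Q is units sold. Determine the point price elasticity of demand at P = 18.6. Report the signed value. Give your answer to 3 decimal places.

At P = 18.6, Q = 191.653.
dQ/dP = −0.13·2151e^(−0.13P) = −0.13Q = -24.915.
ε = (dQ/dP)(P/Q) = (-24.915)(18.6/191.653).
|ε| > 1, so demand is elastic at this price.

-2.418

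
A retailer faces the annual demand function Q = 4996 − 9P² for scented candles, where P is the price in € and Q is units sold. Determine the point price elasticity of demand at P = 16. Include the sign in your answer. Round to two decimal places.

-1.71

At P = 16, Q = 2692.
dQ/dP = −18P = -288.
ε = (dQ/dP)(P/Q) = (-288)(16/2692).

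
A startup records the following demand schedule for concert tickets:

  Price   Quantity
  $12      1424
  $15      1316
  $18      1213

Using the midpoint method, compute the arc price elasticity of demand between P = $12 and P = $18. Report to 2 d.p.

At P = 12, Q = 1424; at P = 18, Q = 1213.
ΔQ = -211, ΔP = 6. Midpoints: P̄ = 15.00, Q̄ = 1318.5.
ε = (ΔQ/ΔP)(P̄/Q̄) = (-211/6)(15.00/1318.5).

-0.40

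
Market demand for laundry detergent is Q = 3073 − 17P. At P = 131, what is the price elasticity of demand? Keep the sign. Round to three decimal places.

At P = 131, Q = 846.
dQ/dP = −17.
ε = (dQ/dP)(P/Q) = (-17)(131/846).

-2.632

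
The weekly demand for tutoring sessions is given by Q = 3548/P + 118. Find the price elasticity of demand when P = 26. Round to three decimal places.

-0.536

At P = 26, Q = 254.462.
dQ/dP = −3548/P² = -5.249.
ε = (dQ/dP)(P/Q) = (-5.249)(26/254.462).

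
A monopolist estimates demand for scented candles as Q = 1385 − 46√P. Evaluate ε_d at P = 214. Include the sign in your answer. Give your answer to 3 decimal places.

At P = 214, Q = 712.078.
dQ/dP = −46/(2√P) = -1.572.
ε = (dQ/dP)(P/Q) = (-1.572)(214/712.078).

-0.473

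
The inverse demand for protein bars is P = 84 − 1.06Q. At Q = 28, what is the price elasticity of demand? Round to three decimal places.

-1.830

At Q = 28, P = 84 − 1.06(28) = 54.32.
dP/dQ = −1.06, so dQ/dP = 1/(−1.06) = -0.943.
ε = (dQ/dP)(P/Q) = (-0.943)(54.32/28).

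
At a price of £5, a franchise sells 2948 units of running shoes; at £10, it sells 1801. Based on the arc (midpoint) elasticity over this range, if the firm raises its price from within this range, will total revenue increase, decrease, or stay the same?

Arc ε = (-1147/5)(7.50/2374.5) ≈ -0.725.
|ε| = 0.72 < 1, so demand is inelastic. A price rise therefore raises total revenue.

increase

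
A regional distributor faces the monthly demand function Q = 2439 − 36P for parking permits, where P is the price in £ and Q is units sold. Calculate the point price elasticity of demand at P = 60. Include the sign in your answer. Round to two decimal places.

At P = 60, Q = 279.
dQ/dP = −36.
ε = (dQ/dP)(P/Q) = (-36)(60/279).

-7.74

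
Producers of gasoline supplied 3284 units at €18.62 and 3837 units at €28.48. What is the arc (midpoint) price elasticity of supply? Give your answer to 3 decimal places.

ΔQ = 3837 − 3284 = 553; ΔP = 28.48 − 18.62 = 9.86.
Midpoints: P̄ = 23.55, Q̄ = 3560.5.
ε_s = (ΔQ/ΔP)(P̄/Q̄) = (553/9.86)(23.55/3560.5).

0.371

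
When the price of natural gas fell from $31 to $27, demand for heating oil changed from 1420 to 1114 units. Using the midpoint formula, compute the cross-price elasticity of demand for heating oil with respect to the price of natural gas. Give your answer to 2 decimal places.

ΔQ_x = 1114 − 1420 = -306; ΔP_y = 27 − 31 = -4.
Midpoints: P̄_y = 29.00, Q̄_x = 1267.0.
ε_xy = (ΔQ_x/ΔP_y)(P̄_y/Q̄_x) = (-306/-4)(29.00/1267.0).

1.75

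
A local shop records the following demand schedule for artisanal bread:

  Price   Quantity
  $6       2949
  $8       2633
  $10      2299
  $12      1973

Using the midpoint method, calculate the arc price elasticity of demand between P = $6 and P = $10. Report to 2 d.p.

-0.50

At P = 6, Q = 2949; at P = 10, Q = 2299.
ΔQ = -650, ΔP = 4. Midpoints: P̄ = 8.00, Q̄ = 2624.0.
ε = (ΔQ/ΔP)(P̄/Q̄) = (-650/4)(8.00/2624.0).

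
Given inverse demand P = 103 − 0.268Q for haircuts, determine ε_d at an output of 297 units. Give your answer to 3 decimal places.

At Q = 297, P = 103 − 0.268(297) = 23.40.
dP/dQ = −0.268, so dQ/dP = 1/(−0.268) = -3.731.
ε = (dQ/dP)(P/Q) = (-3.731)(23.40/297).

-0.294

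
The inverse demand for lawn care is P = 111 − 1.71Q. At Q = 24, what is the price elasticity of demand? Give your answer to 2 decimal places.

-1.70

At Q = 24, P = 111 − 1.71(24) = 69.96.
dP/dQ = −1.71, so dQ/dP = 1/(−1.71) = -0.585.
ε = (dQ/dP)(P/Q) = (-0.585)(69.96/24).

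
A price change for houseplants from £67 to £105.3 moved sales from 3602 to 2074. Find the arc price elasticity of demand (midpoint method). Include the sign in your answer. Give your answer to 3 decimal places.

ΔQ = 2074 − 3602 = -1528; ΔP = 105.3 − 67 = 38.3.
Midpoints: P̄ = 86.15, Q̄ = 2838.0.
ε = (ΔQ/ΔP)(P̄/Q̄) = (-1528/38.3)(86.15/2838.0).

-1.211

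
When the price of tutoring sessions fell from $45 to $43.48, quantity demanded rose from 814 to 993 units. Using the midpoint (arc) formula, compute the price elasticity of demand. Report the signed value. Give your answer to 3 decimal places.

ΔQ = 993 − 814 = 179; ΔP = 43.48 − 45 = -1.52.
Midpoints: P̄ = 44.24, Q̄ = 903.5.
ε = (ΔQ/ΔP)(P̄/Q̄) = (179/-1.52)(44.24/903.5).

-5.766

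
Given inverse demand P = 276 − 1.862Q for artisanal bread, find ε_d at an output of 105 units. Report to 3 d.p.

At Q = 105, P = 276 − 1.862(105) = 80.49.
dP/dQ = −1.862, so dQ/dP = 1/(−1.862) = -0.537.
ε = (dQ/dP)(P/Q) = (-0.537)(80.49/105).

-0.412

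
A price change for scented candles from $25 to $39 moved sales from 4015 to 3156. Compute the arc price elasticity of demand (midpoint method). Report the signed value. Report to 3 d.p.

ΔQ = 3156 − 4015 = -859; ΔP = 39 − 25 = 14.
Midpoints: P̄ = 32.00, Q̄ = 3585.5.
ε = (ΔQ/ΔP)(P̄/Q̄) = (-859/14)(32.00/3585.5).

-0.548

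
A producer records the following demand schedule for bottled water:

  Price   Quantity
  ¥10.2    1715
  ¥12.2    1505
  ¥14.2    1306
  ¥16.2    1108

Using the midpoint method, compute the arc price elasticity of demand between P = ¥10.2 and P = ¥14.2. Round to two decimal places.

At P = 10.2, Q = 1715; at P = 14.2, Q = 1306.
ΔQ = -409, ΔP = 4.0. Midpoints: P̄ = 12.20, Q̄ = 1510.5.
ε = (ΔQ/ΔP)(P̄/Q̄) = (-409/4.0)(12.20/1510.5).

-0.83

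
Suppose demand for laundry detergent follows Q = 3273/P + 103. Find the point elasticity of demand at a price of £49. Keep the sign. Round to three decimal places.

At P = 49, Q = 169.796.
dQ/dP = −3273/P² = -1.363.
ε = (dQ/dP)(P/Q) = (-1.363)(49/169.796).

-0.393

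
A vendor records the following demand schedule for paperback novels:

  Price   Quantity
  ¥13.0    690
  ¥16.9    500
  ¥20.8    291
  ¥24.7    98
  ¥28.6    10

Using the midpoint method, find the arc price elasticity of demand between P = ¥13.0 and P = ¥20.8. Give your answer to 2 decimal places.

-1.76

At P = 13.0, Q = 690; at P = 20.8, Q = 291.
ΔQ = -399, ΔP = 7.8. Midpoints: P̄ = 16.90, Q̄ = 490.5.
ε = (ΔQ/ΔP)(P̄/Q̄) = (-399/7.8)(16.90/490.5).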